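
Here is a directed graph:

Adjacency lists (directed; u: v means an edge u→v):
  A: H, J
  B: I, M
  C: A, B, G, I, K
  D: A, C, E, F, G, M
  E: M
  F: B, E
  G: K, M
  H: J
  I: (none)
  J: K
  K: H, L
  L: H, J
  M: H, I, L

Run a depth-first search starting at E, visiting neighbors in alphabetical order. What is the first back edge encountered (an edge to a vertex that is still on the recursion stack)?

K→H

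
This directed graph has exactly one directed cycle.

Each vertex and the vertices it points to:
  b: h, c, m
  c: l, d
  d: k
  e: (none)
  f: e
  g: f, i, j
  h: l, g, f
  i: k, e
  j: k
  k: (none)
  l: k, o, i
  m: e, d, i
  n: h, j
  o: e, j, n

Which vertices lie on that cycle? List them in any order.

DFS with gray/black marking from h:
h gray
  l gray
    k gray
    k black
    o gray
      e gray
      e black
      j gray
        j→k: k black — skip
      j black
      n gray
        n→h: h is gray → back edge
Back edge closes the cycle h → l → o → n → h; its vertices are {h, l, n, o}.

h, l, n, o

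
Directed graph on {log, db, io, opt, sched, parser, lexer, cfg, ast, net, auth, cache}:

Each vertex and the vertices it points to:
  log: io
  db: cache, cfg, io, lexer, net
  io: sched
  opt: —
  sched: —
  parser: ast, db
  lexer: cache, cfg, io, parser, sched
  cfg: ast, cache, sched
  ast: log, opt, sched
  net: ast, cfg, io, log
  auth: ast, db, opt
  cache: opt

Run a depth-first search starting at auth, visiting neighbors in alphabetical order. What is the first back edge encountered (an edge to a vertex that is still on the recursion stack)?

DFS from auth (visiting neighbors in alphabetical order); mark gray on enter, black on exit:
auth gray
  ast gray
    log gray
      io gray
        sched gray
        sched black
      io black
    log black
    opt gray
    opt black
    ast→sched: sched black — skip
  ast black
  db gray
    cache gray
      cache→opt: opt black — skip
    cache black
    cfg gray
      cfg→ast: ast black — skip
      cfg→cache: cache black — skip
      cfg→sched: sched black — skip
    cfg black
    db→io: io black — skip
    lexer gray
      lexer→cache: cache black — skip
      lexer→cfg: cfg black — skip
      lexer→io: io black — skip
      parser gray
        parser→ast: ast black — skip
        parser→db: db is gray → back edge
First back edge: parser → db.

parser→db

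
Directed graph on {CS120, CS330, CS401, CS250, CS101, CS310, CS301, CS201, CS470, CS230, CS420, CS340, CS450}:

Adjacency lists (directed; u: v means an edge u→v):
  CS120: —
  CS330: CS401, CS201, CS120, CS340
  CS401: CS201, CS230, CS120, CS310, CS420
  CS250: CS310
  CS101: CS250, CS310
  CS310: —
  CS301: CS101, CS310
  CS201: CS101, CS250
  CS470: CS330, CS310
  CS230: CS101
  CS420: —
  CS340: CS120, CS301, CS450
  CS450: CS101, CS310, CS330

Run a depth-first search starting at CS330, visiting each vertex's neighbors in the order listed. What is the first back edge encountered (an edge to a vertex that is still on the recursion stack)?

CS450->CS330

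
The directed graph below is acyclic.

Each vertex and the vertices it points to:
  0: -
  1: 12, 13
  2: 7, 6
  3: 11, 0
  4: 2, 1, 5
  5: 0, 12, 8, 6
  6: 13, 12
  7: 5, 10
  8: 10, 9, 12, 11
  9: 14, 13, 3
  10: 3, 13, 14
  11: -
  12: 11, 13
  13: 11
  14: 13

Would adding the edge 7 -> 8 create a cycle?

No

Adding 7→8 creates a cycle iff 8 can already reach 7.
Explore from 8: no path reaches 7. The graph stays acyclic.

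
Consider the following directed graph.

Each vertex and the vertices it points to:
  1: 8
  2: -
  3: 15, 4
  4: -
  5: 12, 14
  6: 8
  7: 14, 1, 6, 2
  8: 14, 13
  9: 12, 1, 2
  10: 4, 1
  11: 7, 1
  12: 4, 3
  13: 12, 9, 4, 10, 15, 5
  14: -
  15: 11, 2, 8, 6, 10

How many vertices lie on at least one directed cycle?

12

A vertex is on a directed cycle iff it belongs to a strongly connected component of size ≥ 2 (or has a self-loop).
The vertices on cycles are {1, 3, 5, 6, 7, 8, 9, 10, 11, 12, 13, 15} — 12 in total.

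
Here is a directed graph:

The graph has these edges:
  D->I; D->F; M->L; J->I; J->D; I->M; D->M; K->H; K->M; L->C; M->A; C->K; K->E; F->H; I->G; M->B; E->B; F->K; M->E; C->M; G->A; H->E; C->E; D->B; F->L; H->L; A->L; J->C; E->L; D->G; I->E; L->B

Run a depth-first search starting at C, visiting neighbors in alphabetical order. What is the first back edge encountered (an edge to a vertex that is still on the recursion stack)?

L→C

DFS from C (visiting neighbors in alphabetical order); mark gray on enter, black on exit:
C gray
  E gray
    B gray
    B black
    L gray
      L→B: B black — skip
      L→C: C is gray → back edge
First back edge: L → C.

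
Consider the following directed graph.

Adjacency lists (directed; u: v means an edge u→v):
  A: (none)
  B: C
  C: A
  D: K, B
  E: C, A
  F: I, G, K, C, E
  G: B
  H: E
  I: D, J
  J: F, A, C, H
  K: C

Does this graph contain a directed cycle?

DFS with white/gray/black marking, starting from K:
K gray
  C gray
    A gray
    A black
  C black
K black
B gray
  B→C: C black — skip
B black
D gray
  D→K: K black — skip
  D→B: B black — skip
D black
E gray
  E→C: C black — skip
  E→A: A black — skip
E black
F gray
  I gray
    I→D: D black — skip
    J gray
      J→F: F is gray → back edge
Back edge found, so a cycle exists: F → I → J → F.

Yes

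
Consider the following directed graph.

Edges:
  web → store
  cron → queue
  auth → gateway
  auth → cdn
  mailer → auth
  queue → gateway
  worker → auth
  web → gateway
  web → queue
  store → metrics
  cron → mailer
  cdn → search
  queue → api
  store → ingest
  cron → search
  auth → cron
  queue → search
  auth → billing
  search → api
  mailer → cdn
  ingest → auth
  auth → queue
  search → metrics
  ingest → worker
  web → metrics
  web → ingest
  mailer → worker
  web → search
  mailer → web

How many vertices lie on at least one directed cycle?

A vertex is on a directed cycle iff it belongs to a strongly connected component of size ≥ 2 (or has a self-loop).
The vertices on cycles are {web, auth, cron, store, ingest, mailer, worker} — 7 in total.

7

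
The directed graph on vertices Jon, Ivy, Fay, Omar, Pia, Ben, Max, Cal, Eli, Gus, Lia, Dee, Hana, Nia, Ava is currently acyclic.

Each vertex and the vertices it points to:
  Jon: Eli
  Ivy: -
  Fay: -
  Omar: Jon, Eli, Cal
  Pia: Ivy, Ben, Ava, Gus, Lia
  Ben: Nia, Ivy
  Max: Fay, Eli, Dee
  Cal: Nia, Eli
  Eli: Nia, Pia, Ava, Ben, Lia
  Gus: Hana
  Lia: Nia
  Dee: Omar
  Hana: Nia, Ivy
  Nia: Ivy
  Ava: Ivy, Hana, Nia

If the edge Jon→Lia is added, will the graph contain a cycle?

No

Adding Jon→Lia creates a cycle iff Lia can already reach Jon.
Explore from Lia: no path reaches Jon. The graph stays acyclic.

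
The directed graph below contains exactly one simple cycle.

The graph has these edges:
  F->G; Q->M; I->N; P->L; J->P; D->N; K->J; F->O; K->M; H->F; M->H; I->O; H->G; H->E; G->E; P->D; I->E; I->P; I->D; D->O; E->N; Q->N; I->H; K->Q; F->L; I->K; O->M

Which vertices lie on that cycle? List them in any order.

F, H, M, O

DFS with gray/black marking from H:
H gray
  F gray
    L gray
    L black
    O gray
      M gray
        M→H: H is gray → back edge
Back edge closes the cycle H → F → O → M → H; its vertices are {F, H, M, O}.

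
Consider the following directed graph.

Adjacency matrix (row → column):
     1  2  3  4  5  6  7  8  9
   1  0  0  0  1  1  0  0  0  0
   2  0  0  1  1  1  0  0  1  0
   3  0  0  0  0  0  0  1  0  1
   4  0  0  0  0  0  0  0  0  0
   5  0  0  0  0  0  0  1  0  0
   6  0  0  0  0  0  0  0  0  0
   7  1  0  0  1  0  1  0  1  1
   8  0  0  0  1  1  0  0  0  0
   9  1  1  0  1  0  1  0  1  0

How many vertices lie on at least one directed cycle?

A vertex is on a directed cycle iff it belongs to a strongly connected component of size ≥ 2 (or has a self-loop).
The vertices on cycles are {1, 2, 3, 5, 7, 8, 9} — 7 in total.

7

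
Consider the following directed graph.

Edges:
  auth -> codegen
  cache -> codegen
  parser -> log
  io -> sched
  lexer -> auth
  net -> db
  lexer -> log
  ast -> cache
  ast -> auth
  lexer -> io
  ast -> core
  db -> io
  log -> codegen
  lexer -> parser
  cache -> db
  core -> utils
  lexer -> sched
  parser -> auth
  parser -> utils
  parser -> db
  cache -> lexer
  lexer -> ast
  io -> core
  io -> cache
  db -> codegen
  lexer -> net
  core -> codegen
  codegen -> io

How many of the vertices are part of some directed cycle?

A vertex is on a directed cycle iff it belongs to a strongly connected component of size ≥ 2 (or has a self-loop).
The vertices on cycles are {db, io, ast, log, net, auth, core, cache, lexer, parser, codegen} — 11 in total.

11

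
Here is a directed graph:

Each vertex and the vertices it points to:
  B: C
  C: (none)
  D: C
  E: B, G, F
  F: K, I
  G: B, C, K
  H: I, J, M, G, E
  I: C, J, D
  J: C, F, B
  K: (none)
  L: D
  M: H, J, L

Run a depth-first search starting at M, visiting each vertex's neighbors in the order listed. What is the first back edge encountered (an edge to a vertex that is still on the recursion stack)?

DFS from M (visiting each vertex's neighbors in the order listed); mark gray on enter, black on exit:
M gray
  H gray
    I gray
      C gray
      C black
      J gray
        J→C: C black — skip
        F gray
          K gray
          K black
          F→I: I is gray → back edge
First back edge: F → I.

F→I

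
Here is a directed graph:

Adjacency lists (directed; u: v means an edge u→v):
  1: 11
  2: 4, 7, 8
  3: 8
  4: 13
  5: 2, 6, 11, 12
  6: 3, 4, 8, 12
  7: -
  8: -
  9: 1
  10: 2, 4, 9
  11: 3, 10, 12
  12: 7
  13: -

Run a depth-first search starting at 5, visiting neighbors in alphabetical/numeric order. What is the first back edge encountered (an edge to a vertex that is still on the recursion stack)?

DFS from 5 (visiting neighbors in alphabetical/numeric order); mark gray on enter, black on exit:
5 gray
  2 gray
    4 gray
      13 gray
      13 black
    4 black
    7 gray
    7 black
    8 gray
    8 black
  2 black
  6 gray
    3 gray
      3→8: 8 black — skip
    3 black
    6→4: 4 black — skip
    6→8: 8 black — skip
    12 gray
      12→7: 7 black — skip
    12 black
  6 black
  11 gray
    11→3: 3 black — skip
    10 gray
      10→2: 2 black — skip
      10→4: 4 black — skip
      9 gray
        1 gray
          1→11: 11 is gray → back edge
First back edge: 1 → 11.

1->11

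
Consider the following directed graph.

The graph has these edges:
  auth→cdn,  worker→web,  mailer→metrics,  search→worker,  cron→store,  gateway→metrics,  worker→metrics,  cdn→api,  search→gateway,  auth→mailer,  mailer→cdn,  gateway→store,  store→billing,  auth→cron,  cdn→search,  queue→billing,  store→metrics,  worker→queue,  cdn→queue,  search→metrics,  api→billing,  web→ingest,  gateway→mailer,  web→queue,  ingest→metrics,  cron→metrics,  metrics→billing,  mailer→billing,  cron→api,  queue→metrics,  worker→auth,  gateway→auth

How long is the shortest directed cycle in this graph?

4

For each vertex v, BFS finds the shortest path from v back to v.
The shortest such closed walk is auth → cdn → search → worker → auth, length 4.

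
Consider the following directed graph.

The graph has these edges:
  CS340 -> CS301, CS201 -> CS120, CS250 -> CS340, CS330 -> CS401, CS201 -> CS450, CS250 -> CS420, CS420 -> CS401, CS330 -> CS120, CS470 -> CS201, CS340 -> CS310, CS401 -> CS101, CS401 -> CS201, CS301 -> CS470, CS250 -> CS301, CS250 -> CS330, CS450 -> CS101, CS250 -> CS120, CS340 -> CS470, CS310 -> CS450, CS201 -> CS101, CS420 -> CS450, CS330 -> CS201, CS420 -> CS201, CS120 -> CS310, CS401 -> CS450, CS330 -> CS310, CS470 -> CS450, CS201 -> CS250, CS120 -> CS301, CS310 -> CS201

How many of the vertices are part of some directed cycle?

A vertex is on a directed cycle iff it belongs to a strongly connected component of size ≥ 2 (or has a self-loop).
The vertices on cycles are {CS120, CS201, CS250, CS301, CS310, CS330, CS340, CS401, CS420, CS470} — 10 in total.

10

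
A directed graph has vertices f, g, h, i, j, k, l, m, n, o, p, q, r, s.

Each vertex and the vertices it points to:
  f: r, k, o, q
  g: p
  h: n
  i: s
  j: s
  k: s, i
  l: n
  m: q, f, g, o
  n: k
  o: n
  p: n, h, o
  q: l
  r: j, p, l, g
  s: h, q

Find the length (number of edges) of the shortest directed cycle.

For each vertex v, BFS finds the shortest path from v back to v.
The shortest such closed walk is k → s → h → n → k, length 4.

4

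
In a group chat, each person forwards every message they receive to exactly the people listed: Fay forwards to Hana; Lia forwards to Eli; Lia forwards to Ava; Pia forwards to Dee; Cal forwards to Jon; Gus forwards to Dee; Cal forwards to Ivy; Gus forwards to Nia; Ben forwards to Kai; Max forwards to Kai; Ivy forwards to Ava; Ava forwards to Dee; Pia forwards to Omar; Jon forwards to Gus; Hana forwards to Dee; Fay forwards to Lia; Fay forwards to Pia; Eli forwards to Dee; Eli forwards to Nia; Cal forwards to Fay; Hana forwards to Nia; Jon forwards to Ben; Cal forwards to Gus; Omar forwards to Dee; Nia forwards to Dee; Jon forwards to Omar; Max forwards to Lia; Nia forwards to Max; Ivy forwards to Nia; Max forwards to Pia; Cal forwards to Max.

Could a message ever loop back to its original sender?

DFS with white/gray/black marking, starting from Ivy:
Ivy gray
  Ava gray
    Dee gray
    Dee black
  Ava black
  Nia gray
    Nia→Dee: Dee black — skip
    Max gray
      Kai gray
      Kai black
      Lia gray
        Eli gray
          Eli→Dee: Dee black — skip
          Eli→Nia: Nia is gray → back edge
Back edge found, so a cycle exists: Nia → Max → Lia → Eli → Nia.

Yes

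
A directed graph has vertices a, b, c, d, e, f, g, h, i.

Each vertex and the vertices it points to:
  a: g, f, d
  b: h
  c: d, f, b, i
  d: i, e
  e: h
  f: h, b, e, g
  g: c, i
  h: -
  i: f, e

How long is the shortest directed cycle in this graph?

3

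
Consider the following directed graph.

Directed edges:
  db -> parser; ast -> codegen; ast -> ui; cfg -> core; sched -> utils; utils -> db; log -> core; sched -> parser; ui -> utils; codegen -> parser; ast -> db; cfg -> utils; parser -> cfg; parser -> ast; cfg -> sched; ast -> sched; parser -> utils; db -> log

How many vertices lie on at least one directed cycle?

A vertex is on a directed cycle iff it belongs to a strongly connected component of size ≥ 2 (or has a self-loop).
The vertices on cycles are {db, ui, ast, cfg, sched, utils, parser, codegen} — 8 in total.

8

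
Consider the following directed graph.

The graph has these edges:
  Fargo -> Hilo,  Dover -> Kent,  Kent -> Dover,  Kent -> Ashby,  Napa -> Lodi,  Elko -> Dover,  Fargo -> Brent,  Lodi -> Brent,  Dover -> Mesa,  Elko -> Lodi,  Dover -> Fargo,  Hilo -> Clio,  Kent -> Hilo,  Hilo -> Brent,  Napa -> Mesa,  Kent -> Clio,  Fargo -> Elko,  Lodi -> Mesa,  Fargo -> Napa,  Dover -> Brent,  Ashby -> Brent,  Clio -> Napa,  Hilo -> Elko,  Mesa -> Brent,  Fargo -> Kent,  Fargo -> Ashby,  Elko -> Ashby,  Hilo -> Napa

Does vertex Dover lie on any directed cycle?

Yes

Dover is on a cycle iff Dover can reach itself via ≥1 edge.
Dover → Kent → Dover — yes.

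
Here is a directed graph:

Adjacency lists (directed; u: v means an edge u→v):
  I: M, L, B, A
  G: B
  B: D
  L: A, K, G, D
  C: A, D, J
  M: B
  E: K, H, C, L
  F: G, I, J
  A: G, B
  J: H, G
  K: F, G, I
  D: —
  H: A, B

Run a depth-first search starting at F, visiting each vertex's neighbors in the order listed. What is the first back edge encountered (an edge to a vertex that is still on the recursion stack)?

K->F

DFS from F (visiting each vertex's neighbors in the order listed); mark gray on enter, black on exit:
F gray
  G gray
    B gray
      D gray
      D black
    B black
  G black
  I gray
    M gray
      M→B: B black — skip
    M black
    L gray
      A gray
        A→G: G black — skip
        A→B: B black — skip
      A black
      K gray
        K→F: F is gray → back edge
First back edge: K → F.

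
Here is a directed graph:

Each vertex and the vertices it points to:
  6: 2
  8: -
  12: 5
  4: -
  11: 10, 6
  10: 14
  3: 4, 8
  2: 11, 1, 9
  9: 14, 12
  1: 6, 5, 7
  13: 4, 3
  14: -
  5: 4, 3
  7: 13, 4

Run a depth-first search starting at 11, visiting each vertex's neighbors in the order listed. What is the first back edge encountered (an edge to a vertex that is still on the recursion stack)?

2→11

DFS from 11 (visiting each vertex's neighbors in the order listed); mark gray on enter, black on exit:
11 gray
  10 gray
    14 gray
    14 black
  10 black
  6 gray
    2 gray
      2→11: 11 is gray → back edge
First back edge: 2 → 11.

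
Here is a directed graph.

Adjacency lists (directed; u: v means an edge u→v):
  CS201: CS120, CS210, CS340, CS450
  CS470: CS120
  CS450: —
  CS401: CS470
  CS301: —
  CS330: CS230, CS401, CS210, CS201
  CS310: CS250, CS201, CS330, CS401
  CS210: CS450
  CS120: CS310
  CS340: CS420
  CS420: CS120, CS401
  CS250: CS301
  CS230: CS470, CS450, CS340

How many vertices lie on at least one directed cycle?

9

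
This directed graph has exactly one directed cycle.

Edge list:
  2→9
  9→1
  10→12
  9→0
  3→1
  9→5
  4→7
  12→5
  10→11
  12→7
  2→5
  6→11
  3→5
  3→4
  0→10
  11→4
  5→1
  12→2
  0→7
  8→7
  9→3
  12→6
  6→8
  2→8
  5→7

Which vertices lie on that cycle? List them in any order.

0, 2, 9, 10, 12

DFS with gray/black marking from 10:
10 gray
  11 gray
    4 gray
      7 gray
      7 black
    4 black
  11 black
  12 gray
    5 gray
      1 gray
      1 black
      5→7: 7 black — skip
    5 black
    12→7: 7 black — skip
    2 gray
      9 gray
        9→5: 5 black — skip
        0 gray
          0→10: 10 is gray → back edge
Back edge closes the cycle 10 → 12 → 2 → 9 → 0 → 10; its vertices are {0, 2, 9, 10, 12}.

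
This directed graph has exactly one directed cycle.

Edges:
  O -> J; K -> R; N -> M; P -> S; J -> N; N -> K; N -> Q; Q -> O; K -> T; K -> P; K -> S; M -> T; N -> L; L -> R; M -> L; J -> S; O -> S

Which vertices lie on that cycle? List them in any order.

J, N, O, Q

DFS with gray/black marking from N:
N gray
  K gray
    S gray
    S black
    P gray
      P→S: S black — skip
    P black
    T gray
    T black
    R gray
    R black
  K black
  L gray
    L→R: R black — skip
  L black
  M gray
    M→T: T black — skip
    M→L: L black — skip
  M black
  Q gray
    O gray
      O→S: S black — skip
      J gray
        J→S: S black — skip
        J→N: N is gray → back edge
Back edge closes the cycle N → Q → O → J → N; its vertices are {J, N, O, Q}.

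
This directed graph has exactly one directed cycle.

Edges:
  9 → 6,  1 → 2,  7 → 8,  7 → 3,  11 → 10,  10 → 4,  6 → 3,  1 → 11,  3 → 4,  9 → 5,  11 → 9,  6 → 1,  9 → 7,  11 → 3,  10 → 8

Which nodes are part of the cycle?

DFS with gray/black marking from 11:
11 gray
  10 gray
    4 gray
    4 black
    8 gray
    8 black
  10 black
  9 gray
    5 gray
    5 black
    7 gray
      7→8: 8 black — skip
      3 gray
        3→4: 4 black — skip
      3 black
    7 black
    6 gray
      6→3: 3 black — skip
      1 gray
        1→11: 11 is gray → back edge
Back edge closes the cycle 11 → 9 → 6 → 1 → 11; its vertices are {1, 6, 9, 11}.

1, 6, 9, 11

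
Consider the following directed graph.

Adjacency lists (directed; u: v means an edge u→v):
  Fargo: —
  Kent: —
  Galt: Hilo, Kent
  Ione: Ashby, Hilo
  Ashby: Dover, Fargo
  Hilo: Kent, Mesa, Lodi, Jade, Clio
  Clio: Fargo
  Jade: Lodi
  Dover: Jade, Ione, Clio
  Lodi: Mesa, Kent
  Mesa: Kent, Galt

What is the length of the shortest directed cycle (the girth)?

3

For each vertex v, BFS finds the shortest path from v back to v.
The shortest such closed walk is Ione → Ashby → Dover → Ione, length 3.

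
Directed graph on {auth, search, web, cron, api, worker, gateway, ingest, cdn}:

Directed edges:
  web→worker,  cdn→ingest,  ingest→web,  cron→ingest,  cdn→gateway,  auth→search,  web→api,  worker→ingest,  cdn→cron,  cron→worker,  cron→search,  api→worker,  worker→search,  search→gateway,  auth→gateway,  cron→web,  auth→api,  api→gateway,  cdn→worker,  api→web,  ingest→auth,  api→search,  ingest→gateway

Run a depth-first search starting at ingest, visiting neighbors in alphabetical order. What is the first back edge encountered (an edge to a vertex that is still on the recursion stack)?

DFS from ingest (visiting neighbors in alphabetical order); mark gray on enter, black on exit:
ingest gray
  auth gray
    api gray
      gateway gray
      gateway black
      search gray
        search→gateway: gateway black — skip
      search black
      web gray
        web→api: api is gray → back edge
First back edge: web → api.

web->api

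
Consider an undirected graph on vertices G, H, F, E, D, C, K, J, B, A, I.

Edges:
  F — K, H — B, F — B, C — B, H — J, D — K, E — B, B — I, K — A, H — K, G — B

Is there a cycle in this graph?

Yes

DFS, tracking each vertex's parent; an edge to a visited non-parent vertex closes a cycle.
Start from E:
visit E (parent –)
  visit B (parent E)
    visit F (parent B)
      F–B: parent, skip
      visit K (parent F)
        visit A (parent K)
          A–K: parent, skip
        K–F: parent, skip
        visit H (parent K)
          visit J (parent H)
            J–H: parent, skip
          H–B: B visited and ≠ parent → cycle
Cycle: B – F – K – H – B.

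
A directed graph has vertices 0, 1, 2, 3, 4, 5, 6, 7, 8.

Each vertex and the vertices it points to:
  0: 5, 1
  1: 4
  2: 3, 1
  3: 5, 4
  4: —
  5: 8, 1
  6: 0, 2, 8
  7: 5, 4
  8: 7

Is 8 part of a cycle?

Yes

8 is on a cycle iff 8 can reach itself via ≥1 edge.
8 → 7 → 5 → 8 — yes.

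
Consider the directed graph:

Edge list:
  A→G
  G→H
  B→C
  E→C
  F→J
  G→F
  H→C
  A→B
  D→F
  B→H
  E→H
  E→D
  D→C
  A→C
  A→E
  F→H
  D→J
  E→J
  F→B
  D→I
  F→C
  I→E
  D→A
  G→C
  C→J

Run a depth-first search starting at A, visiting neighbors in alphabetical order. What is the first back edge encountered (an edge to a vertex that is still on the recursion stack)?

DFS from A (visiting neighbors in alphabetical order); mark gray on enter, black on exit:
A gray
  B gray
    C gray
      J gray
      J black
    C black
    H gray
      H→C: C black — skip
    H black
  B black
  A→C: C black — skip
  E gray
    E→C: C black — skip
    D gray
      D→A: A is gray → back edge
First back edge: D → A.

D->A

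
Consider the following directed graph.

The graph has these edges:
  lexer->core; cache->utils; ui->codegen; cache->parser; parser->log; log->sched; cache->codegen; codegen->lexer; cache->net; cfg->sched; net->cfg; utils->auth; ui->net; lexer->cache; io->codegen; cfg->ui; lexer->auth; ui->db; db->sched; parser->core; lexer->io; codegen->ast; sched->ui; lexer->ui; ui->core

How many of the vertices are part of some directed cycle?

A vertex is on a directed cycle iff it belongs to a strongly connected component of size ≥ 2 (or has a self-loop).
The vertices on cycles are {db, io, ui, cfg, log, net, cache, lexer, sched, parser, codegen} — 11 in total.

11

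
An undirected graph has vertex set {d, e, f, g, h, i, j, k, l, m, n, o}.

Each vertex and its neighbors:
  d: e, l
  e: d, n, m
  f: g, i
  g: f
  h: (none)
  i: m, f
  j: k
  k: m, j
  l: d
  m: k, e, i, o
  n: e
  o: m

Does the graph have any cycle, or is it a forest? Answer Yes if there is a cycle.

DFS, tracking each vertex's parent; an edge to a visited non-parent vertex closes a cycle.
Start from i:
visit i (parent –)
  visit m (parent i)
    visit k (parent m)
      k–m: parent, skip
      visit j (parent k)
        j–k: parent, skip
    visit e (parent m)
      visit d (parent e)
        d–e: parent, skip
        visit l (parent d)
          l–d: parent, skip
      visit n (parent e)
        n–e: parent, skip
      e–m: parent, skip
    m–i: parent, skip
    visit o (parent m)
      o–m: parent, skip
  visit f (parent i)
    visit g (parent f)
      g–f: parent, skip
    f–i: parent, skip
visit h (parent –)
No non-parent visited neighbor found — the graph is a forest.

No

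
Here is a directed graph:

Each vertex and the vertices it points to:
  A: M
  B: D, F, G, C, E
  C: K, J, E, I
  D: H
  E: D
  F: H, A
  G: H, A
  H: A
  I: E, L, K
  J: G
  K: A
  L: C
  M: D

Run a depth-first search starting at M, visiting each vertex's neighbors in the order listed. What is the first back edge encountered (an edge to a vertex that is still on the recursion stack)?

DFS from M (visiting each vertex's neighbors in the order listed); mark gray on enter, black on exit:
M gray
  D gray
    H gray
      A gray
        A→M: M is gray → back edge
First back edge: A → M.

A→M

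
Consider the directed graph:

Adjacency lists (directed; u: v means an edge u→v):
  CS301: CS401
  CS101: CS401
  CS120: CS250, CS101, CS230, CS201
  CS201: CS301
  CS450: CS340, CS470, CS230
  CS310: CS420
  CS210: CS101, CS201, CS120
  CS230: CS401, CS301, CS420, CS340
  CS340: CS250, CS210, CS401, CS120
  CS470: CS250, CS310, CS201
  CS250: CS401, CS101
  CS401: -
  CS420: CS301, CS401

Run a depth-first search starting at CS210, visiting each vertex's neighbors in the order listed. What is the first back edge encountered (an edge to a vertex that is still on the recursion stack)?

DFS from CS210 (visiting each vertex's neighbors in the order listed); mark gray on enter, black on exit:
CS210 gray
  CS101 gray
    CS401 gray
    CS401 black
  CS101 black
  CS201 gray
    CS301 gray
      CS301→CS401: CS401 black — skip
    CS301 black
  CS201 black
  CS120 gray
    CS250 gray
      CS250→CS401: CS401 black — skip
      CS250→CS101: CS101 black — skip
    CS250 black
    CS120→CS101: CS101 black — skip
    CS230 gray
      CS230→CS401: CS401 black — skip
      CS230→CS301: CS301 black — skip
      CS420 gray
        CS420→CS301: CS301 black — skip
        CS420→CS401: CS401 black — skip
      CS420 black
      CS340 gray
        CS340→CS250: CS250 black — skip
        CS340→CS210: CS210 is gray → back edge
First back edge: CS340 → CS210.

CS340->CS210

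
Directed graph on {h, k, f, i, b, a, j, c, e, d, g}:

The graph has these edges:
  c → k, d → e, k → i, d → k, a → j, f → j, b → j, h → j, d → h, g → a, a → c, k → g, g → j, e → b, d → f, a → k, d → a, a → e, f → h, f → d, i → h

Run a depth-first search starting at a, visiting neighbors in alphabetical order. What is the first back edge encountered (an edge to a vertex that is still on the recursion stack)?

DFS from a (visiting neighbors in alphabetical order); mark gray on enter, black on exit:
a gray
  c gray
    k gray
      g gray
        g→a: a is gray → back edge
First back edge: g → a.

g→a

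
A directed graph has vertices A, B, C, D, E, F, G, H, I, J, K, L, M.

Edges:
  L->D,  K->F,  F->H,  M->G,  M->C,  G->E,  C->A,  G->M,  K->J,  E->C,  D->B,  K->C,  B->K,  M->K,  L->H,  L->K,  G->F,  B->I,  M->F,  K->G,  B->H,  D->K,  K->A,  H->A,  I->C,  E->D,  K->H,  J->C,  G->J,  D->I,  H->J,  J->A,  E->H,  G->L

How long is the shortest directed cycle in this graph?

For each vertex v, BFS finds the shortest path from v back to v.
The shortest such closed walk is G → M → G, length 2.

2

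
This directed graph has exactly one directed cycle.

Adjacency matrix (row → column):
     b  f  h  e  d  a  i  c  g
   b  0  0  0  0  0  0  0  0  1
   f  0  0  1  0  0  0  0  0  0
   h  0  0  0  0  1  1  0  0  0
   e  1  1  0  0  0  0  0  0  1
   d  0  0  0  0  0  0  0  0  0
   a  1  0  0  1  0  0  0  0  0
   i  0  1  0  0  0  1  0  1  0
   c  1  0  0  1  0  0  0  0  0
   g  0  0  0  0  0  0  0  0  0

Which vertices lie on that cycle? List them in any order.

DFS with gray/black marking from f:
f gray
  h gray
    d gray
    d black
    a gray
      b gray
        g gray
        g black
      b black
      e gray
        e→f: f is gray → back edge
Back edge closes the cycle f → h → a → e → f; its vertices are {a, e, f, h}.

a, e, f, h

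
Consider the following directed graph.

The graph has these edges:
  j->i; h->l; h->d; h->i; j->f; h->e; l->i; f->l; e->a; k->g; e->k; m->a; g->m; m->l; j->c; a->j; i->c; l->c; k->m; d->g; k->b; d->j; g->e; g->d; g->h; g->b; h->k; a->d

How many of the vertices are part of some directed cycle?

7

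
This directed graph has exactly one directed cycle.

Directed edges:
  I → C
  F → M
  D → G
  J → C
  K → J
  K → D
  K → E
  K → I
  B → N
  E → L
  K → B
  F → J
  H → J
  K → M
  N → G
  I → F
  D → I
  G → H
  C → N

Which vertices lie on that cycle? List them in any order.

C, G, H, J, N

DFS with gray/black marking from G:
G gray
  H gray
    J gray
      C gray
        N gray
          N→G: G is gray → back edge
Back edge closes the cycle G → H → J → C → N → G; its vertices are {C, G, H, J, N}.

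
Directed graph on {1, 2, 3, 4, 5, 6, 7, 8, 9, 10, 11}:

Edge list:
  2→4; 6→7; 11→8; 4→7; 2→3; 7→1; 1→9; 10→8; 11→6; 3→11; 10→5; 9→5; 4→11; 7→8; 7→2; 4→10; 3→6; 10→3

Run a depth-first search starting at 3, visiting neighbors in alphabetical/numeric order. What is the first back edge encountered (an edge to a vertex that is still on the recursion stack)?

2→3

DFS from 3 (visiting neighbors in alphabetical/numeric order); mark gray on enter, black on exit:
3 gray
  6 gray
    7 gray
      1 gray
        9 gray
          5 gray
          5 black
        9 black
      1 black
      2 gray
        2→3: 3 is gray → back edge
First back edge: 2 → 3.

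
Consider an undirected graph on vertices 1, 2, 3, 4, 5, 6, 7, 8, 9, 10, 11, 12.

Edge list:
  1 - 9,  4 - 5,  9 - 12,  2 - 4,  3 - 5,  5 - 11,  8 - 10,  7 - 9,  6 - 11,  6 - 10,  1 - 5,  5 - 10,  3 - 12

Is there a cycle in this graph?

DFS, tracking each vertex's parent; an edge to a visited non-parent vertex closes a cycle.
Start from 4:
visit 4 (parent –)
  visit 2 (parent 4)
    2–4: parent, skip
  visit 5 (parent 4)
    5–4: parent, skip
    visit 10 (parent 5)
      visit 6 (parent 10)
        visit 11 (parent 6)
          11–6: parent, skip
          11–5: 5 visited and ≠ parent → cycle
Cycle: 5 – 10 – 6 – 11 – 5.

Yes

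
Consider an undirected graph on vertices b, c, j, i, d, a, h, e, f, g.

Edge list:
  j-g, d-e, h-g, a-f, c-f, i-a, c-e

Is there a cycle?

DFS, tracking each vertex's parent; an edge to a visited non-parent vertex closes a cycle.
Start from b:
visit b (parent –)
visit c (parent –)
  visit f (parent c)
    f–c: parent, skip
    visit a (parent f)
      a–f: parent, skip
      visit i (parent a)
        i–a: parent, skip
  visit e (parent c)
    e–c: parent, skip
    visit d (parent e)
      d–e: parent, skip
visit j (parent –)
  visit g (parent j)
    visit h (parent g)
      h–g: parent, skip
    g–j: parent, skip
No non-parent visited neighbor found — the graph is a forest.

No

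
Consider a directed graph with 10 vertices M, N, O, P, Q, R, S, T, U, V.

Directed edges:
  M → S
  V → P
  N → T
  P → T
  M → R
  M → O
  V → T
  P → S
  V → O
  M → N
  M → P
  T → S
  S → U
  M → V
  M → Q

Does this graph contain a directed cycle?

DFS with white/gray/black marking, starting from R:
R gray
R black
M gray
  S gray
    U gray
    U black
  S black
  Q gray
  Q black
  V gray
    T gray
      T→S: S black — skip
    T black
    O gray
    O black
    P gray
      P→S: S black — skip
      P→T: T black — skip
    P black
  V black
  N gray
    N→T: T black — skip
  N black
  M→P: P black — skip
  M→R: R black — skip
  M→O: O black — skip
M black
Every edge goes to a white or black vertex — no back edge, so the graph is acyclic.

No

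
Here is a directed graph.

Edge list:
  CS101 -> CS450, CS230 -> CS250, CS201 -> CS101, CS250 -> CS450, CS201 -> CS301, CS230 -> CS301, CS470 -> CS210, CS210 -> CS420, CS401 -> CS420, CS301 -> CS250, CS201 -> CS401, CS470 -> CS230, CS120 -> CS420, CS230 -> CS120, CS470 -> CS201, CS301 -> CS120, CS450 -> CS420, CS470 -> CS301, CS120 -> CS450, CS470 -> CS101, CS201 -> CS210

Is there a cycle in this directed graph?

DFS with white/gray/black marking, starting from CS230:
CS230 gray
  CS120 gray
    CS450 gray
      CS420 gray
      CS420 black
    CS450 black
    CS120→CS420: CS420 black — skip
  CS120 black
  CS301 gray
    CS250 gray
      CS250→CS450: CS450 black — skip
    CS250 black
    CS301→CS120: CS120 black — skip
  CS301 black
  CS230→CS250: CS250 black — skip
CS230 black
CS401 gray
  CS401→CS420: CS420 black — skip
CS401 black
CS201 gray
  CS101 gray
    CS101→CS450: CS450 black — skip
  CS101 black
  CS210 gray
    CS210→CS420: CS420 black — skip
  CS210 black
  CS201→CS301: CS301 black — skip
  CS201→CS401: CS401 black — skip
CS201 black
CS470 gray
  CS470→CS201: CS201 black — skip
  CS470→CS301: CS301 black — skip
  CS470→CS210: CS210 black — skip
  CS470→CS230: CS230 black — skip
  CS470→CS101: CS101 black — skip
CS470 black
Every edge goes to a white or black vertex — no back edge, so the graph is acyclic.

No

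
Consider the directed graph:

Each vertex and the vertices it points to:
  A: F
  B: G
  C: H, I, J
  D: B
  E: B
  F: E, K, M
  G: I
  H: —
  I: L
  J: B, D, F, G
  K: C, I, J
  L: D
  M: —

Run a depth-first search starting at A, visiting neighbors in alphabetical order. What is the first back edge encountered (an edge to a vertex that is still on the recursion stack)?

D->B

DFS from A (visiting neighbors in alphabetical order); mark gray on enter, black on exit:
A gray
  F gray
    E gray
      B gray
        G gray
          I gray
            L gray
              D gray
                D→B: B is gray → back edge
First back edge: D → B.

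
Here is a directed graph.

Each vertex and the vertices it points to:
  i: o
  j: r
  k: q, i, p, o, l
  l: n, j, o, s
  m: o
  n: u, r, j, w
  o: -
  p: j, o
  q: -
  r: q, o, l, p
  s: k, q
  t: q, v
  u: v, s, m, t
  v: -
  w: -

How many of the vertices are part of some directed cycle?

8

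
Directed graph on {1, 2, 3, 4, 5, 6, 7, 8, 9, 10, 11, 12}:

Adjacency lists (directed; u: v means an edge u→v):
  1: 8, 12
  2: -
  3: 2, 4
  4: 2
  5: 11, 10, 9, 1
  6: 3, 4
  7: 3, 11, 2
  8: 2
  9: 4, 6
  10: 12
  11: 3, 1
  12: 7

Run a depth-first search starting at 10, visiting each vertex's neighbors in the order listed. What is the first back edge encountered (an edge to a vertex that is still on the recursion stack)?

DFS from 10 (visiting each vertex's neighbors in the order listed); mark gray on enter, black on exit:
10 gray
  12 gray
    7 gray
      3 gray
        2 gray
        2 black
        4 gray
          4→2: 2 black — skip
        4 black
      3 black
      11 gray
        11→3: 3 black — skip
        1 gray
          8 gray
            8→2: 2 black — skip
          8 black
          1→12: 12 is gray → back edge
First back edge: 1 → 12.

1->12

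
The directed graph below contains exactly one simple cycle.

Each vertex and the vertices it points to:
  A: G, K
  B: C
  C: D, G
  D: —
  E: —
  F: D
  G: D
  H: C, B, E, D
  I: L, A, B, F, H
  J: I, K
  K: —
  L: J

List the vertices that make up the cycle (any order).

DFS with gray/black marking from I:
I gray
  L gray
    J gray
      J→I: I is gray → back edge
Back edge closes the cycle I → L → J → I; its vertices are {I, J, L}.

I, J, L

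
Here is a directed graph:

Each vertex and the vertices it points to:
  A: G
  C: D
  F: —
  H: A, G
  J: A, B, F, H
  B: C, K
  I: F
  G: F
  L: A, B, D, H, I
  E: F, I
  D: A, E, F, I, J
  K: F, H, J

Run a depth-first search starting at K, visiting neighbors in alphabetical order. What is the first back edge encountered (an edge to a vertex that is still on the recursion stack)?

DFS from K (visiting neighbors in alphabetical order); mark gray on enter, black on exit:
K gray
  F gray
  F black
  H gray
    A gray
      G gray
        G→F: F black — skip
      G black
    A black
    H→G: G black — skip
  H black
  J gray
    J→A: A black — skip
    B gray
      C gray
        D gray
          D→A: A black — skip
          E gray
            E→F: F black — skip
            I gray
              I→F: F black — skip
            I black
          E black
          D→F: F black — skip
          D→I: I black — skip
          D→J: J is gray → back edge
First back edge: D → J.

D→J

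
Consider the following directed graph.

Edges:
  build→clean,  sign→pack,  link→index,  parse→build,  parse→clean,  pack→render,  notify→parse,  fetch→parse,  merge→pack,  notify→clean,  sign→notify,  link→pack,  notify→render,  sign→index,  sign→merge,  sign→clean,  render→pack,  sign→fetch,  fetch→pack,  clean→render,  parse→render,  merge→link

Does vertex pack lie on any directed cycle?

Yes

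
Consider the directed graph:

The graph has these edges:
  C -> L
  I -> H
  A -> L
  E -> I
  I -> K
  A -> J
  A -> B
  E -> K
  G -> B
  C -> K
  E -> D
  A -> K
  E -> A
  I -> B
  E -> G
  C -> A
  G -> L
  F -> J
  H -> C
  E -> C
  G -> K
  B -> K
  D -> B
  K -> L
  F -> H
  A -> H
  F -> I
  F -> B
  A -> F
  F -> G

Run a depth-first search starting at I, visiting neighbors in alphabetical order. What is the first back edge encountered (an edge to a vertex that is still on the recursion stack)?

F→H

DFS from I (visiting neighbors in alphabetical order); mark gray on enter, black on exit:
I gray
  B gray
    K gray
      L gray
      L black
    K black
  B black
  H gray
    C gray
      A gray
        A→B: B black — skip
        F gray
          F→B: B black — skip
          G gray
            G→B: B black — skip
            G→K: K black — skip
            G→L: L black — skip
          G black
          F→H: H is gray → back edge
First back edge: F → H.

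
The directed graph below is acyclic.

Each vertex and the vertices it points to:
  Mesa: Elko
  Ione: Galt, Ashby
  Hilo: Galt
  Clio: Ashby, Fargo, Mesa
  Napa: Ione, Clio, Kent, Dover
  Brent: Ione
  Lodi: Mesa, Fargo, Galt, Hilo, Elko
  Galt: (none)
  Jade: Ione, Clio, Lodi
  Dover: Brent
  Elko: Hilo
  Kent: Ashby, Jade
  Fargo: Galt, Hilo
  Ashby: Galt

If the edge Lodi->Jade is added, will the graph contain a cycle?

Yes

Adding Lodi→Jade creates a cycle iff Jade can already reach Lodi.
Path from Jade: Jade → Lodi.
So Jade → … → Lodi → Jade is a cycle.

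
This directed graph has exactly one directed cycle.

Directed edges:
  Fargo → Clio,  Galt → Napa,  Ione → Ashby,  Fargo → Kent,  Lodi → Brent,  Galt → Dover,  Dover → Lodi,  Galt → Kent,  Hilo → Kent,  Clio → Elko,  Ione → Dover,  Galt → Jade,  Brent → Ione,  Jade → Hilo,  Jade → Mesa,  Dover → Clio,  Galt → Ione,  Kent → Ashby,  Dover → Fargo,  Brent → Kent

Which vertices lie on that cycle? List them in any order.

DFS with gray/black marking from Dover:
Dover gray
  Lodi gray
    Brent gray
      Ione gray
        Ashby gray
        Ashby black
        Ione→Dover: Dover is gray → back edge
Back edge closes the cycle Dover → Lodi → Brent → Ione → Dover; its vertices are {Ione, Lodi, Brent, Dover}.

Ione, Lodi, Brent, Dover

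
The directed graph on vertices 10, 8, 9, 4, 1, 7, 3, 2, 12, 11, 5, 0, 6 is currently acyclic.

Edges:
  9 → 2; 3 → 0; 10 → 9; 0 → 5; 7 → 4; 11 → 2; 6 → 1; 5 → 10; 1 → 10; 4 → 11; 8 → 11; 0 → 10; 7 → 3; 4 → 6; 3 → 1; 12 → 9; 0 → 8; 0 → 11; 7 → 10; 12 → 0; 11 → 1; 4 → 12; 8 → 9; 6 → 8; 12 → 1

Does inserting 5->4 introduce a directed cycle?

Yes

Adding 5→4 creates a cycle iff 4 can already reach 5.
Path from 4: 4 → 12 → 0 → 5.
So 4 → … → 5 → 4 is a cycle.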